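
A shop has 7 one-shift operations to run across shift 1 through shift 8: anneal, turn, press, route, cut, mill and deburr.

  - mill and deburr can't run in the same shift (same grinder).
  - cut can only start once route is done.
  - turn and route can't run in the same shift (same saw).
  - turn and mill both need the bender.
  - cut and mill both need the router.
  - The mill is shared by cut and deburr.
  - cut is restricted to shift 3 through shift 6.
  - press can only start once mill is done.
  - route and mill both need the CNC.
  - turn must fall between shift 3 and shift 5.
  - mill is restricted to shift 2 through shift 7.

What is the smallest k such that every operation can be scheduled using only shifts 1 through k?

The precedence chain requires at least 2 distinct shifts.
turn can't be placed before shift 3, so the schedule must run through at least shift 3.
3 works (last occupied shift: shift 3): for example turn in shift 3; route in shift 1; mill in shift 2; deburr in shift 1; cut in shift 3; press in shift 3; anneal in shift 1.

3 shifts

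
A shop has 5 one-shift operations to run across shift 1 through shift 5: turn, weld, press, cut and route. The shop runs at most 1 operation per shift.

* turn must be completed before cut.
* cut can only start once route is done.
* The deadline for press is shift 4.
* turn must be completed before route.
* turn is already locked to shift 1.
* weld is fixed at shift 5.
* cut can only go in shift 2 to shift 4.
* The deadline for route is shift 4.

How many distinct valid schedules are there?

Enumerating: weld -> shift 5, route -> shift 2, turn -> shift 1, cut -> shift 3, press -> shift 4 | route in shift 2; turn in shift 1; press in shift 3; cut in shift 4; weld in shift 5 | weld -> shift 5, cut -> shift 4, turn -> shift 1, route -> shift 3, press -> shift 2.

3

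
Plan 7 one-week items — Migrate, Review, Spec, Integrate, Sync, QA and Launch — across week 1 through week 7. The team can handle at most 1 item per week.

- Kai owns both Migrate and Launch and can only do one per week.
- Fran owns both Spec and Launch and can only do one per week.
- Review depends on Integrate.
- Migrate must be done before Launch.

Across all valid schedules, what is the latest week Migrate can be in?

Downstream work caps Migrate at week 6.
Migrate at week 6 is achievable: Migrate=week 6, Spec=week 3, Review=week 2, Sync=week 4, Launch=week 7, QA=week 5, Integrate=week 1.

week 6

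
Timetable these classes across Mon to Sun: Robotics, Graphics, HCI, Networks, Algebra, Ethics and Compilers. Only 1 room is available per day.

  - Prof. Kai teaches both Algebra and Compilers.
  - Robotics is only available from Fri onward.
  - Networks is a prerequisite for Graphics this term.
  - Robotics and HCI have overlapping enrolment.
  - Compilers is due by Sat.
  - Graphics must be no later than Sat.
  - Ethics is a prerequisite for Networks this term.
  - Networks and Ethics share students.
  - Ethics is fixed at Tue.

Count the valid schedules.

Splitting on Robotics: it can be Fri (12), Sat (12), Sun (36). Listing each branch's schedules as (Graphics, HCI, Networks, Algebra, Ethics, Compilers):
Robotics=Fri: (Thu,Mon,Wed,Sun,Tue,Sat) (Thu,Sat,Wed,Sun,Tue,Mon) (Thu,Sun,Wed,Mon,Tue,Sat) (Thu,Sun,Wed,Sat,Tue,Mon) (Sat,Mon,Wed,Sun,Tue,Thu) (Sat,Mon,Thu,Sun,Tue,Wed) (Sat,Wed,Thu,Sun,Tue,Mon) (Sat,Thu,Wed,Sun,Tue,Mon) (Sat,Sun,Wed,Mon,Tue,Thu) (Sat,Sun,Wed,Thu,Tue,Mon) (Sat,Sun,Thu,Mon,Tue,Wed) (Sat,Sun,Thu,Wed,Tue,Mon) — 12.
Robotics=Sat: (Thu,Mon,Wed,Sun,Tue,Fri) (Thu,Fri,Wed,Sun,Tue,Mon) (Thu,Sun,Wed,Mon,Tue,Fri) (Thu,Sun,Wed,Fri,Tue,Mon) (Fri,Mon,Wed,Sun,Tue,Thu) (Fri,Mon,Thu,Sun,Tue,Wed) (Fri,Wed,Thu,Sun,Tue,Mon) (Fri,Thu,Wed,Sun,Tue,Mon) (Fri,Sun,Wed,Mon,Tue,Thu) (Fri,Sun,Wed,Thu,Tue,Mon) (Fri,Sun,Thu,Mon,Tue,Wed) (Fri,Sun,Thu,Wed,Tue,Mon) — 12.
Robotics=Sun: (Thu,Mon,Wed,Fri,Tue,Sat) (Thu,Mon,Wed,Sat,Tue,Fri) (Thu,Fri,Wed,Mon,Tue,Sat) (Thu,Fri,Wed,Sat,Tue,Mon) (Thu,Sat,Wed,Mon,Tue,Fri) (Thu,Sat,Wed,Fri,Tue,Mon) (Fri,Mon,Wed,Thu,Tue,Sat) (Fri,Mon,Wed,Sat,Tue,Thu) (Fri,Mon,Thu,Wed,Tue,Sat) (Fri,Mon,Thu,Sat,Tue,Wed) (Fri,Wed,Thu,Mon,Tue,Sat) (Fri,Wed,Thu,Sat,Tue,Mon) (Fri,Thu,Wed,Mon,Tue,Sat) (Fri,Thu,Wed,Sat,Tue,Mon) (Fri,Sat,Wed,Mon,Tue,Thu) (Fri,Sat,Wed,Thu,Tue,Mon) (Fri,Sat,Thu,Mon,Tue,Wed) (Fri,Sat,Thu,Wed,Tue,Mon) (Sat,Mon,Wed,Thu,Tue,Fri) (Sat,Mon,Wed,Fri,Tue,Thu) (Sat,Mon,Thu,Wed,Tue,Fri) (Sat,Mon,Thu,Fri,Tue,Wed) (Sat,Mon,Fri,Wed,Tue,Thu) (Sat,Mon,Fri,Thu,Tue,Wed) (Sat,Wed,Thu,Mon,Tue,Fri) (Sat,Wed,Thu,Fri,Tue,Mon) (Sat,Wed,Fri,Mon,Tue,Thu) (Sat,Wed,Fri,Thu,Tue,Mon) (Sat,Thu,Wed,Mon,Tue,Fri) (Sat,Thu,Wed,Fri,Tue,Mon) (Sat,Thu,Fri,Mon,Tue,Wed) (Sat,Thu,Fri,Wed,Tue,Mon) (Sat,Fri,Wed,Mon,Tue,Thu) (Sat,Fri,Wed,Thu,Tue,Mon) (Sat,Fri,Thu,Mon,Tue,Wed) (Sat,Fri,Thu,Wed,Tue,Mon) — 36.
Summing: 12 + 12 + 36 = 60.

60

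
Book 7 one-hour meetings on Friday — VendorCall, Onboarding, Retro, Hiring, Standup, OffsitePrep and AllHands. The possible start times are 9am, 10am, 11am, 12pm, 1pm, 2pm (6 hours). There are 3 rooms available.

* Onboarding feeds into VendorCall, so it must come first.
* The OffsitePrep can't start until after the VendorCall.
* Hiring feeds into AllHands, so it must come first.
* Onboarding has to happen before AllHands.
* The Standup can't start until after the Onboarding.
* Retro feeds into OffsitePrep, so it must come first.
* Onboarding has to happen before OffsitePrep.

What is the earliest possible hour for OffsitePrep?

Precedence pushes OffsitePrep to at least 11am.
OffsitePrep at 11am is achievable: Hiring in 9am, Onboarding in 9am, AllHands in 10am, VendorCall in 10am, OffsitePrep in 11am, Standup in 10am, Retro in 9am.

11am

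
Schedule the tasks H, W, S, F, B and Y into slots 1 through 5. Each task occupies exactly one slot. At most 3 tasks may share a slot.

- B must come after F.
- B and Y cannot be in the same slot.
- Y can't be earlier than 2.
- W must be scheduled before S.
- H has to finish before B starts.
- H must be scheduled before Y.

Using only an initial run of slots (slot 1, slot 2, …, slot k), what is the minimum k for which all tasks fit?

3

The precedence chain requires at least 2 distinct slots.
With at most 3 per slot and 6 tasks, at least 2 slots are needed.
Could 2 slots be enough, i.e. nothing placed later than 2? No: Y's window within 2 slots is {2}; B must come after H (at 1 or later) → {2}; Y can't share with B (2) → nothing is left.
So 2 slots is not enough.
3 works (last occupied slot: 3): for example H -> 1, Y -> 2, B -> 3, S -> 2, F -> 1, W -> 1.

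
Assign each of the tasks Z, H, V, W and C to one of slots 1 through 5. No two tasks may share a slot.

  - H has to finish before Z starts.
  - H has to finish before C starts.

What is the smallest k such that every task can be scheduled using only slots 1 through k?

The precedence chain requires at least 2 distinct slots.
With at most 1 per slot and 5 tasks, at least 5 slots are needed.
5 works (last occupied slot: 5): for example Z=2, W=5, V=4, H=1, C=3.

5 slots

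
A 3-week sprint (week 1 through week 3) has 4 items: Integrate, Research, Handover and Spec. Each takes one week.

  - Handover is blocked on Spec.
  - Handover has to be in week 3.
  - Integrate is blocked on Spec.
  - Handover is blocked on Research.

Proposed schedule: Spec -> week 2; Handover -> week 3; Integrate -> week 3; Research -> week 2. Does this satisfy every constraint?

Yes, all constraints hold

Handover has to be in week 3 — holds.
Integrate is blocked on Spec — holds.
Handover is blocked on Research — holds.
Handover is blocked on Spec — holds.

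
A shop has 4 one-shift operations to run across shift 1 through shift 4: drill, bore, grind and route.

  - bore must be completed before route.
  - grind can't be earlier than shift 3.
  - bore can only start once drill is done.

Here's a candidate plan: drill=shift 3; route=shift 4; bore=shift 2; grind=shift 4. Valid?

bore must be completed before route — holds.
grind can't be earlier than shift 3 — holds.
bore can only start once drill is done — violated.

Invalid. bore can only start once drill is done.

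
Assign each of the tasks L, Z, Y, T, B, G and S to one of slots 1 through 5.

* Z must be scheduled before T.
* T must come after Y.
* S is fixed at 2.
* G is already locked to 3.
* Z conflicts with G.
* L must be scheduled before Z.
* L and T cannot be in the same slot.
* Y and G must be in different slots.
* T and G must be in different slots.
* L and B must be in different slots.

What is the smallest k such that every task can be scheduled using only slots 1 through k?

The precedence chain requires at least 3 distinct slots.
Could 3 slots be enough, i.e. nothing placed later than 3? No: G's window within 3 slots is {3}; T must come after Z (at 1 or later) → {2, 3}; Z must come before T (at 3 or earlier) → {1, 2}; Z must come after L (at 1 or later) → {2}; T can't share with G (3) → {2}; T must come after Z (at 2 or later) → nothing is left.
So 3 slots is not enough.
4 works (last occupied slot: 4): for example B in 2, T in 4, S in 2, L in 1, Z in 2, G in 3, Y in 1.

4 slots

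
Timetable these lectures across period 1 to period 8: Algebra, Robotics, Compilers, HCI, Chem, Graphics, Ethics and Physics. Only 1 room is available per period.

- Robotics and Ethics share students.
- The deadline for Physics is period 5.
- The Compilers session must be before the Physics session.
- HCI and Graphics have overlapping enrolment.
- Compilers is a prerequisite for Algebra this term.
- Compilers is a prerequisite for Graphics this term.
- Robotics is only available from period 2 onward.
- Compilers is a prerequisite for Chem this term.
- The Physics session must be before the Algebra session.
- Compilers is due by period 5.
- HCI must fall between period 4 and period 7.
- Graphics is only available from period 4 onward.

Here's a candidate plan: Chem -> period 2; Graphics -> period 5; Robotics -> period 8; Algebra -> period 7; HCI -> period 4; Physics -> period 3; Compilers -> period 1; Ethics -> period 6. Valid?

Yes, all constraints hold

The deadline for Physics is period 5 — holds.
Robotics is only available from period 2 onward — holds.
Compilers is a prerequisite for Algebra this term — holds.
HCI and Graphics have overlapping enrolment — holds.
Compilers is a prerequisite for Graphics this term — holds.
The Physics session must be before the Algebra session — holds.
Only 1 room is available per period — holds.
Graphics is only available from period 4 onward — holds.
Compilers is a prerequisite for Chem this term — holds.
Compilers is due by period 5 — holds.
HCI must fall between period 4 and period 7 — holds.
Robotics and Ethics share students — holds.
The Compilers session must be before the Physics session — holds.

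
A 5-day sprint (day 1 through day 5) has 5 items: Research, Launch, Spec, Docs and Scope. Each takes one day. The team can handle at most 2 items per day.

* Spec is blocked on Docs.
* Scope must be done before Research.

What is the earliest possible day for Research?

day 2

Precedence pushes Research to at least day 2.
Research at day 2 is achievable: Scope -> day 1; Spec -> day 2; Research -> day 2; Docs -> day 1; Launch -> day 3.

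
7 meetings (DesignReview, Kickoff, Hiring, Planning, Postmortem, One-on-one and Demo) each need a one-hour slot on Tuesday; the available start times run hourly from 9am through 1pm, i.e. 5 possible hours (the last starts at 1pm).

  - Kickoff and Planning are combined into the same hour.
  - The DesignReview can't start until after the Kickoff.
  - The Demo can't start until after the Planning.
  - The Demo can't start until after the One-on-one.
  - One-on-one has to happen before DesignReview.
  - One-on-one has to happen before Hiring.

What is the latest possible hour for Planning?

Downstream work caps Planning at 12pm.
Planning at 12pm is achievable: One-on-one -> 9am; DesignReview -> 1pm; Postmortem -> 9am; Planning -> 12pm; Kickoff -> 12pm; Demo -> 1pm; Hiring -> 10am.

12pm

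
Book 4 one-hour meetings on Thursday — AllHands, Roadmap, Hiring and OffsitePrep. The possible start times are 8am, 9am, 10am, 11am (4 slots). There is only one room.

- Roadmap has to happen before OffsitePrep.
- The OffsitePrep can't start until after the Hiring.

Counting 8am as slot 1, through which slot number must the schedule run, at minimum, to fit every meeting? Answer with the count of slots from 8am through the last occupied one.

The precedence chain requires at least 2 distinct slots.
With at most 1 per slot and 4 meetings, at least 4 slots are needed.
4 works (last occupied slot: 11am): for example OffsitePrep in 10am, AllHands in 11am, Roadmap in 8am, Hiring in 9am.

4 slots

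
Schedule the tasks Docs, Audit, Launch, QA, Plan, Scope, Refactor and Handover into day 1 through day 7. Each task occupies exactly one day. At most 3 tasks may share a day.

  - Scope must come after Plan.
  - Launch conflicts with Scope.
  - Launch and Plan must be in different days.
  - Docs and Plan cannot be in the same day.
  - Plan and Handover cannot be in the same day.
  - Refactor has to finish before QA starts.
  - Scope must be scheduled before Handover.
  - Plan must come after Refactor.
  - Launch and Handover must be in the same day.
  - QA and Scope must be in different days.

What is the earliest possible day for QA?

day 2

Precedence pushes QA to at least day 2.
QA at day 2 is achievable: QA -> day 2; Handover -> day 4; Refactor -> day 1; Docs -> day 1; Scope -> day 3; Launch -> day 4; Plan -> day 2; Audit -> day 1.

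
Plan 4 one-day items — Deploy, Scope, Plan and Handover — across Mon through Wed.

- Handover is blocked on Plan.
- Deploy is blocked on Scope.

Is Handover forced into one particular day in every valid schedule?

Handover can be Tue (e.g. Deploy=Tue, Scope=Mon, Plan=Mon, Handover=Tue) or Wed (e.g. Deploy in Tue; Handover in Wed; Plan in Mon; Scope in Mon).

No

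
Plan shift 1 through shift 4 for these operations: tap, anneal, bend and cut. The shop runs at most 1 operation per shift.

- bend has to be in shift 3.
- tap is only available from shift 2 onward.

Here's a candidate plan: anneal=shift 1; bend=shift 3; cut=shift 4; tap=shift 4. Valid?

No. The shop runs at most 1 operation per shift is not satisfied.

The shop runs at most 1 operation per shift — violated.
bend has to be in shift 3 — holds.
tap is only available from shift 2 onward — holds.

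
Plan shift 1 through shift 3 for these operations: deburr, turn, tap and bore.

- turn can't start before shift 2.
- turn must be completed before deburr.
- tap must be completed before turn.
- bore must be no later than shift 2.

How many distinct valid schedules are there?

Enumerating: turn=shift 2; deburr=shift 3; tap=shift 1; bore=shift 1 | tap=shift 1; turn=shift 2; bore=shift 2; deburr=shift 3.

2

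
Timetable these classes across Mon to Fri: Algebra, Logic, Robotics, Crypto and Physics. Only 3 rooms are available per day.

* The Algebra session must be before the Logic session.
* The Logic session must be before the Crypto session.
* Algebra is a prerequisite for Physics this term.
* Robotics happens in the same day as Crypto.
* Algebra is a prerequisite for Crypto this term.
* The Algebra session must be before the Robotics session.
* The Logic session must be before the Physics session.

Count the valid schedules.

Splitting on Algebra: it can be Mon (14), Tue (5), Wed (1). Listing each branch's schedules as (Logic, Robotics, Crypto, Physics):
Algebra=Mon: (Tue,Wed,Wed,Wed) (Tue,Wed,Wed,Thu) (Tue,Wed,Wed,Fri) (Tue,Thu,Thu,Wed) (Tue,Thu,Thu,Thu) (Tue,Thu,Thu,Fri) (Tue,Fri,Fri,Wed) (Tue,Fri,Fri,Thu) (Tue,Fri,Fri,Fri) (Wed,Thu,Thu,Thu) (Wed,Thu,Thu,Fri) (Wed,Fri,Fri,Thu) (Wed,Fri,Fri,Fri) (Thu,Fri,Fri,Fri) — 14.
Algebra=Tue: (Wed,Thu,Thu,Thu) (Wed,Thu,Thu,Fri) (Wed,Fri,Fri,Thu) (Wed,Fri,Fri,Fri) (Thu,Fri,Fri,Fri) — 5.
Algebra=Wed: (Thu,Fri,Fri,Fri) — 1.
Summing: 14 + 5 + 1 = 20.

20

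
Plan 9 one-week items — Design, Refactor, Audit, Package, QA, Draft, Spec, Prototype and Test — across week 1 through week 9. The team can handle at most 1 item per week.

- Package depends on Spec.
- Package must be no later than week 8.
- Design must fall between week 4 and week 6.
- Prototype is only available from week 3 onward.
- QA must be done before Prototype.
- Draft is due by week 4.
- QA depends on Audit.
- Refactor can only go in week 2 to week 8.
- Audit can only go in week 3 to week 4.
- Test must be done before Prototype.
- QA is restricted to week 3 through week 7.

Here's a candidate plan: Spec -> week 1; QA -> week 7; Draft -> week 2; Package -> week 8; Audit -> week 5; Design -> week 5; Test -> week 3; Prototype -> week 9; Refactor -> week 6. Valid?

QA depends on Audit — holds.
QA is restricted to week 3 through week 7 — holds.
Prototype is only available from week 3 onward — holds.
Audit can only go in week 3 to week 4 — violated.
Package depends on Spec — holds.
Package must be no later than week 8 — holds.
QA must be done before Prototype — holds.
Draft is due by week 4 — holds.
Test must be done before Prototype — holds.
Design must fall between week 4 and week 6 — holds.
Refactor can only go in week 2 to week 8 — holds.
The team can handle at most 1 item per week — violated.

Invalid. Audit can only go in week 3 to week 4.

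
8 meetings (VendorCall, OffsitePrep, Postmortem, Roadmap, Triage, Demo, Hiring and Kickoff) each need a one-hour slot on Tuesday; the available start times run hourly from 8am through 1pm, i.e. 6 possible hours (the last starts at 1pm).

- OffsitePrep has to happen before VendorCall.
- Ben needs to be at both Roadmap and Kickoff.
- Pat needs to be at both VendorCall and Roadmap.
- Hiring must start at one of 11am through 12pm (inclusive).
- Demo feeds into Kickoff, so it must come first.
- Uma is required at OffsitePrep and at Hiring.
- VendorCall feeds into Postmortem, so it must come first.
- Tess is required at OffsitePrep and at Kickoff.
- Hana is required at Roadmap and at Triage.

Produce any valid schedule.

Kickoff -> 9am, VendorCall -> 9am, Roadmap -> 8am, Triage -> 9am, Demo -> 8am, Postmortem -> 10am, OffsitePrep -> 8am, Hiring -> 11am

Checking: Demo(8am) before Kickoff(9am); VendorCall(9am) before Postmortem(10am); OffsitePrep(8am) before VendorCall(9am); OffsitePrep(8am) != Hiring(11am); Roadmap(8am) != Kickoff(9am); Roadmap(8am) != Triage(9am); OffsitePrep(8am) != Kickoff(9am); VendorCall(9am) != Roadmap(8am); Hiring=11am in [11am,12pm].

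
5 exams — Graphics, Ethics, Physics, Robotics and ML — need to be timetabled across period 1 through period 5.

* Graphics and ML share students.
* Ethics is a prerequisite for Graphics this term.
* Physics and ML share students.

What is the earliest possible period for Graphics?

Precedence pushes Graphics to at least period 2.
Graphics at period 2 is achievable: Graphics -> period 2, ML -> period 3, Ethics -> period 1, Robotics -> period 1, Physics -> period 1.

period 2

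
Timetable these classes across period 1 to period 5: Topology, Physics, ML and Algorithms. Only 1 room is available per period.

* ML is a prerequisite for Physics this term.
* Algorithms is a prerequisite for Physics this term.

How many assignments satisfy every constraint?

Splitting on Topology: it can be period 1 (8), period 2 (8), period 3 (8), period 4 (8), period 5 (8). Listing each branch's schedules as (Physics, ML, Algorithms) by period number:
Topology=period 1: (4,2,3) (4,3,2) (5,2,3) (5,2,4) (5,3,2) (5,3,4) (5,4,2) (5,4,3) — 8.
Topology=period 2: (4,1,3) (4,3,1) (5,1,3) (5,1,4) (5,3,1) (5,3,4) (5,4,1) (5,4,3) — 8.
Topology=period 3: (4,1,2) (4,2,1) (5,1,2) (5,1,4) (5,2,1) (5,2,4) (5,4,1) (5,4,2) — 8.
Topology=period 4: (3,1,2) (3,2,1) (5,1,2) (5,1,3) (5,2,1) (5,2,3) (5,3,1) (5,3,2) — 8.
Topology=period 5: (3,1,2) (3,2,1) (4,1,2) (4,1,3) (4,2,1) (4,2,3) (4,3,1) (4,3,2) — 8.
Summing: 8 + 8 + 8 + 8 + 8 = 40.

40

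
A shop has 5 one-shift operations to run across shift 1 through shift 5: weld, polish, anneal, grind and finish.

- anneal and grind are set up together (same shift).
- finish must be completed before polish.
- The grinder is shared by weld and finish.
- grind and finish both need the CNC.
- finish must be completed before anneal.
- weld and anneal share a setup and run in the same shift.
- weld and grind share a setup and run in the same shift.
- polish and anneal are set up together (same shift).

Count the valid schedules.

10

Splitting on weld: it can be shift 2 (1), shift 3 (2), shift 4 (3), shift 5 (4). Listing each branch's schedules as (polish, anneal, grind, finish) by shift number:
weld=shift 2: (2,2,2,1) — 1.
weld=shift 3: (3,3,3,1) (3,3,3,2) — 2.
weld=shift 4: (4,4,4,1) (4,4,4,2) (4,4,4,3) — 3.
weld=shift 5: (5,5,5,1) (5,5,5,2) (5,5,5,3) (5,5,5,4) — 4.
Summing: 1 + 2 + 3 + 4 = 10.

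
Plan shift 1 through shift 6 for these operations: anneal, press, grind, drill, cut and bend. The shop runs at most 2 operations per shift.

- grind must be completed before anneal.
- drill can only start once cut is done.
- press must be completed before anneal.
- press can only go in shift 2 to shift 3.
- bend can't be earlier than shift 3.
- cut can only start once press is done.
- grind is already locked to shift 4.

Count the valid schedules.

52

Splitting on anneal: it can be shift 5 (26), shift 6 (26). Listing each branch's schedules as (press, grind, drill, cut, bend) by shift number:
anneal=shift 5: (2,4,4,3,3) (2,4,4,3,5) (2,4,4,3,6) (2,4,5,3,3) (2,4,5,3,4) (2,4,5,3,6) (2,4,5,4,3) (2,4,5,4,6) (2,4,6,3,3) (2,4,6,3,4) (2,4,6,3,5) (2,4,6,3,6) (2,4,6,4,3) (2,4,6,4,5) (2,4,6,4,6) (2,4,6,5,3) (2,4,6,5,4) (2,4,6,5,6) (3,4,5,4,3) (3,4,5,4,6) (3,4,6,4,3) (3,4,6,4,5) (3,4,6,4,6) (3,4,6,5,3) (3,4,6,5,4) (3,4,6,5,6) — 26.
anneal=shift 6: (2,4,4,3,3) (2,4,4,3,5) (2,4,4,3,6) (2,4,5,3,3) (2,4,5,3,4) (2,4,5,3,5) (2,4,5,3,6) (2,4,5,4,3) (2,4,5,4,5) (2,4,5,4,6) (2,4,6,3,3) (2,4,6,3,4) (2,4,6,3,5) (2,4,6,4,3) (2,4,6,4,5) (2,4,6,5,3) (2,4,6,5,4) (2,4,6,5,5) (3,4,5,4,3) (3,4,5,4,5) (3,4,5,4,6) (3,4,6,4,3) (3,4,6,4,5) (3,4,6,5,3) (3,4,6,5,4) (3,4,6,5,5) — 26.
Summing: 26 + 26 = 52.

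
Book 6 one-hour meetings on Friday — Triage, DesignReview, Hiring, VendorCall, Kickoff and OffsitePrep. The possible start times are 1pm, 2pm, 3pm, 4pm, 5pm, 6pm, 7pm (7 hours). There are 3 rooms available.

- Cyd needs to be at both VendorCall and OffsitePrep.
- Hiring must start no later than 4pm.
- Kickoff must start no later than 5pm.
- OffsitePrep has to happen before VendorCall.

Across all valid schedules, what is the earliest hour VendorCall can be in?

2pm

Precedence pushes VendorCall to at least 2pm.
VendorCall at 2pm is achievable: Kickoff in 1pm, VendorCall in 2pm, DesignReview in 2pm, Triage in 2pm, Hiring in 1pm, OffsitePrep in 1pm.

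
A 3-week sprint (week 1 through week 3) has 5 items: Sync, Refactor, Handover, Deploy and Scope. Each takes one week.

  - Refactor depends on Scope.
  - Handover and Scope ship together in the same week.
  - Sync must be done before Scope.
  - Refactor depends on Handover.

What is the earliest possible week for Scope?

week 2

Precedence pushes Scope to at least week 2; downstream work caps Scope at week 2.
Scope at week 2 is achievable: Handover in week 2; Refactor in week 3; Scope in week 2; Sync in week 1; Deploy in week 1.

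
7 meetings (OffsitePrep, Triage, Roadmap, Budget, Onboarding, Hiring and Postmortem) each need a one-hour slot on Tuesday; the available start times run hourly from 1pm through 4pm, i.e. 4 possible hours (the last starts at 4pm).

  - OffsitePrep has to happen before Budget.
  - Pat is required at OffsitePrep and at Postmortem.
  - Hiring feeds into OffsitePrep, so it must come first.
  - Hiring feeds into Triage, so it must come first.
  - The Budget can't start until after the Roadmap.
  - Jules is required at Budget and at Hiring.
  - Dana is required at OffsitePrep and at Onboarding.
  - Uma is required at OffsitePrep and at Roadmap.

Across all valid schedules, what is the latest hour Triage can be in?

Precedence pushes Triage to at least 2pm.
Triage at 4pm is achievable: Triage=4pm, OffsitePrep=2pm, Roadmap=1pm, Postmortem=1pm, Onboarding=1pm, Hiring=1pm, Budget=3pm.

4pm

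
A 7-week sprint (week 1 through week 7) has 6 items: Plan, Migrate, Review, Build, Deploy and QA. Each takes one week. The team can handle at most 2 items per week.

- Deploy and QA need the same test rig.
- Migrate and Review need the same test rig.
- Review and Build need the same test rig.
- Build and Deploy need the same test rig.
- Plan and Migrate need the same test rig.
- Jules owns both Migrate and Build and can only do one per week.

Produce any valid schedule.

Review -> week 1, QA -> week 3, Deploy -> week 2, Build -> week 3, Migrate -> week 2, Plan -> week 1

Checking: Migrate(week 2) != Review(week 1); Plan(week 1) != Migrate(week 2); Deploy(week 2) != QA(week 3); Build(week 3) != Deploy(week 2); Review(week 1) != Build(week 3); Migrate(week 2) != Build(week 3); max 2 per week (cap 2).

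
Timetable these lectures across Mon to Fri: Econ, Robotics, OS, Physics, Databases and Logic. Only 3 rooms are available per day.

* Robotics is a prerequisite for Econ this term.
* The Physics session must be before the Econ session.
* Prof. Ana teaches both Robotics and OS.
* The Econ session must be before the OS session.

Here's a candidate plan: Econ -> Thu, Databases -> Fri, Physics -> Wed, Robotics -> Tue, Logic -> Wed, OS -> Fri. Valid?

Prof. Ana teaches both Robotics and OS — holds.
The Physics session must be before the Econ session — holds.
Robotics is a prerequisite for Econ this term — holds.
Only 3 rooms are available per day — holds.
The Econ session must be before the OS session — holds.

Yes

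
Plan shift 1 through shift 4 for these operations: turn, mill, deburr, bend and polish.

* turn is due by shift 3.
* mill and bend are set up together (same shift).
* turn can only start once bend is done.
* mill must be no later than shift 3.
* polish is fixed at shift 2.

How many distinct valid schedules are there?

Splitting on turn: it can be shift 2 (4), shift 3 (8). Listing each branch's schedules as (mill, deburr, bend, polish) by shift number:
turn=shift 2: (1,1,1,2) (1,2,1,2) (1,3,1,2) (1,4,1,2) — 4.
turn=shift 3: (1,1,1,2) (1,2,1,2) (1,3,1,2) (1,4,1,2) (2,1,2,2) (2,2,2,2) (2,3,2,2) (2,4,2,2) — 8.
Summing: 4 + 8 = 12.

12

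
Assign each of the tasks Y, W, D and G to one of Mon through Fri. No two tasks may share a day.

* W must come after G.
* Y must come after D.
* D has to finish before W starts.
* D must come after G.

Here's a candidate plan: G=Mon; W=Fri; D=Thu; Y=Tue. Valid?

Invalid. Y must come after D.

Y must come after D — violated.
D has to finish before W starts — holds.
No two tasks may share a day — holds.
D must come after G — holds.
W must come after G — holds.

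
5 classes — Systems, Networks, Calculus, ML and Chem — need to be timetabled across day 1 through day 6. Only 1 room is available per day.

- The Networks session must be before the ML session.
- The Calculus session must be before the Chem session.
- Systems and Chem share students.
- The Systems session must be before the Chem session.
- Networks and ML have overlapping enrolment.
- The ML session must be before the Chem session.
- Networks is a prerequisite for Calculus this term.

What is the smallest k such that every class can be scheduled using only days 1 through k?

5 days

The precedence chain requires at least 3 distinct days.
With at most 1 per day and 5 classes, at least 5 days are needed.
5 works (last occupied day: day 5): for example ML -> day 3; Networks -> day 1; Systems -> day 4; Chem -> day 5; Calculus -> day 2.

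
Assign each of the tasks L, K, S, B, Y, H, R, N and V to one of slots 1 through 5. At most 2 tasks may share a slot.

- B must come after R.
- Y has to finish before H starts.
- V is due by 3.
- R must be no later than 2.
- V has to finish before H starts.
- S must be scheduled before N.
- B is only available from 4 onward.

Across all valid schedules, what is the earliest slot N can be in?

Precedence pushes N to at least 2.
N at 2 is achievable: N -> 2, H -> 4, K -> 5, L -> 3, S -> 1, V -> 2, R -> 1, B -> 4, Y -> 3.

2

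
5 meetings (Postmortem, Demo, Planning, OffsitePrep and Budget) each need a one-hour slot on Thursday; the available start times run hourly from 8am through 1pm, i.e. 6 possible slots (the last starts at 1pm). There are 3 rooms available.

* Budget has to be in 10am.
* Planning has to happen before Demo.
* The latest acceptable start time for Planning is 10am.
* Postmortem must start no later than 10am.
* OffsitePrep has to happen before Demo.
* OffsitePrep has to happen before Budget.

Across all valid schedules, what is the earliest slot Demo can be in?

9am

Precedence pushes Demo to at least 9am.
Demo at 9am is achievable: OffsitePrep=8am, Postmortem=8am, Budget=10am, Demo=9am, Planning=8am.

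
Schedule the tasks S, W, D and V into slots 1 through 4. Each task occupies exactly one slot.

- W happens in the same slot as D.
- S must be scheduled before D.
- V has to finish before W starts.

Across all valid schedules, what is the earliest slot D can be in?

Precedence pushes D to at least 2.
D at 2 is achievable: V in 1, S in 1, W in 2, D in 2.

2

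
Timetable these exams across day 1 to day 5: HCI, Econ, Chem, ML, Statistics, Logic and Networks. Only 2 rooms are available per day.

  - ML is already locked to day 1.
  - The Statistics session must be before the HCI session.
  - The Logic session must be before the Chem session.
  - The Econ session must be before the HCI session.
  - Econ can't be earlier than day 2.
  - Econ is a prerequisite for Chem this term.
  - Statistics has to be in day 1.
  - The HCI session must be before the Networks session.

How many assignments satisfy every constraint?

23

Splitting on HCI: it can be day 3 (12), day 4 (11). Listing each branch's schedules as (Econ, Chem, ML, Statistics, Logic, Networks) by day number:
HCI=day 3: (2,3,1,1,2,4) (2,3,1,1,2,5) (2,4,1,1,2,4) (2,4,1,1,2,5) (2,4,1,1,3,4) (2,4,1,1,3,5) (2,5,1,1,2,4) (2,5,1,1,2,5) (2,5,1,1,3,4) (2,5,1,1,3,5) (2,5,1,1,4,4) (2,5,1,1,4,5) — 12.
HCI=day 4: (2,3,1,1,2,5) (2,4,1,1,2,5) (2,4,1,1,3,5) (2,5,1,1,2,5) (2,5,1,1,3,5) (2,5,1,1,4,5) (3,4,1,1,2,5) (3,4,1,1,3,5) (3,5,1,1,2,5) (3,5,1,1,3,5) (3,5,1,1,4,5) — 11.
Summing: 12 + 11 = 23.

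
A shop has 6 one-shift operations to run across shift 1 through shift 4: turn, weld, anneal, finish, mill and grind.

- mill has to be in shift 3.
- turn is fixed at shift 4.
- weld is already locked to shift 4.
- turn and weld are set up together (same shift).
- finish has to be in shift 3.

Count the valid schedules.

Splitting on anneal: it can be shift 1 (4), shift 2 (4), shift 3 (4), shift 4 (4). Listing each branch's schedules as (turn, weld, finish, mill, grind) by shift number:
anneal=shift 1: (4,4,3,3,1) (4,4,3,3,2) (4,4,3,3,3) (4,4,3,3,4) — 4.
anneal=shift 2: (4,4,3,3,1) (4,4,3,3,2) (4,4,3,3,3) (4,4,3,3,4) — 4.
anneal=shift 3: (4,4,3,3,1) (4,4,3,3,2) (4,4,3,3,3) (4,4,3,3,4) — 4.
anneal=shift 4: (4,4,3,3,1) (4,4,3,3,2) (4,4,3,3,3) (4,4,3,3,4) — 4.
Summing: 4 + 4 + 4 + 4 = 16.

16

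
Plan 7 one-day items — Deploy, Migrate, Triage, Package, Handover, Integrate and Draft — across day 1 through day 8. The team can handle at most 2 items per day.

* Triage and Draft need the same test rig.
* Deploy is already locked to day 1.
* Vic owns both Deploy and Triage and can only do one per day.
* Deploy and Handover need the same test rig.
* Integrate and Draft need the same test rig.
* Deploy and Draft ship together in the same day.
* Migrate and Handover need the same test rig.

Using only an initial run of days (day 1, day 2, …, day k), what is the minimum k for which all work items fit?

With at most 2 per day and 7 work items, at least 4 days are needed.
4 works (last occupied day: day 4): for example Deploy=day 1, Integrate=day 4, Draft=day 1, Package=day 3, Handover=day 3, Triage=day 2, Migrate=day 2.

4 days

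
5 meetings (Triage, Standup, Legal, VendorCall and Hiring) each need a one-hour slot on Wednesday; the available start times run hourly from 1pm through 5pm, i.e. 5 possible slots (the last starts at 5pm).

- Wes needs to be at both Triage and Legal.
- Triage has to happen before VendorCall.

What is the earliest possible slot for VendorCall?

Precedence pushes VendorCall to at least 2pm.
VendorCall at 2pm is achievable: VendorCall -> 2pm, Standup -> 1pm, Triage -> 1pm, Legal -> 2pm, Hiring -> 1pm.

2pm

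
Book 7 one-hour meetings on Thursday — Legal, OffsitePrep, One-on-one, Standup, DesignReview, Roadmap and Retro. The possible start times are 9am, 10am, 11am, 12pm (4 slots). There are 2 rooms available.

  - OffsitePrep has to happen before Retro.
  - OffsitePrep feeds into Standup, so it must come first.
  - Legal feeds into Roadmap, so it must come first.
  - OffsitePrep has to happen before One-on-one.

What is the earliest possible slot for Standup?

10am

Precedence pushes Standup to at least 10am.
Standup at 10am is achievable: Retro in 11am; Legal in 9am; DesignReview in 12pm; One-on-one in 10am; Standup in 10am; Roadmap in 11am; OffsitePrep in 9am.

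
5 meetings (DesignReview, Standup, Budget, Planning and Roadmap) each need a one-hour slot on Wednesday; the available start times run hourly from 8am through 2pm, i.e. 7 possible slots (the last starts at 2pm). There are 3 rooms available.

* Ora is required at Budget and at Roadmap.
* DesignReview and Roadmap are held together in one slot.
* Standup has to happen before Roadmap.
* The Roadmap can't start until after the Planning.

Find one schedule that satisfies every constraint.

Planning in 8am, Standup in 8am, Budget in 8am, Roadmap in 9am, DesignReview in 9am

Checking: Standup(8am) before Roadmap(9am); Planning(8am) before Roadmap(9am); Budget(8am) != Roadmap(9am); DesignReview = Roadmap = 9am; max 3 per slot (cap 3).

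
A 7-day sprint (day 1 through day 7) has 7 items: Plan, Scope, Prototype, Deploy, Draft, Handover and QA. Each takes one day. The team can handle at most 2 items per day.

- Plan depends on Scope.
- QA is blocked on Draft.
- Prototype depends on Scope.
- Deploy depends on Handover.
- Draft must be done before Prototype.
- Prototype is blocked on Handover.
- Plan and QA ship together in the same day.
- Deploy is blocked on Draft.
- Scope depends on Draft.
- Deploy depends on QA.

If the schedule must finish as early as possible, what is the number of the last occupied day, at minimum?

4

The precedence chain requires at least 4 distinct days.
With at most 2 per day and 7 work items, at least 4 days are needed.
4 works (last occupied day: day 4): for example Prototype -> day 4, Deploy -> day 4, Scope -> day 2, QA -> day 3, Handover -> day 1, Plan -> day 3, Draft -> day 1.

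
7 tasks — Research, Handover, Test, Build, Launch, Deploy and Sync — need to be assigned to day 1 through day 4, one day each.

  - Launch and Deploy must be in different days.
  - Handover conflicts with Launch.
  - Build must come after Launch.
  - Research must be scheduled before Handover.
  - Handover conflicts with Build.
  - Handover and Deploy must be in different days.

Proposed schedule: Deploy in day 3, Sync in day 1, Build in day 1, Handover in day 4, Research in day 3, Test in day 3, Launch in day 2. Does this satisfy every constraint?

Research must be scheduled before Handover — holds.
Handover conflicts with Launch — holds.
Launch and Deploy must be in different days — holds.
Build must come after Launch — violated.
Handover conflicts with Build — holds.
Handover and Deploy must be in different days — holds.

Invalid. Build must come after Launch.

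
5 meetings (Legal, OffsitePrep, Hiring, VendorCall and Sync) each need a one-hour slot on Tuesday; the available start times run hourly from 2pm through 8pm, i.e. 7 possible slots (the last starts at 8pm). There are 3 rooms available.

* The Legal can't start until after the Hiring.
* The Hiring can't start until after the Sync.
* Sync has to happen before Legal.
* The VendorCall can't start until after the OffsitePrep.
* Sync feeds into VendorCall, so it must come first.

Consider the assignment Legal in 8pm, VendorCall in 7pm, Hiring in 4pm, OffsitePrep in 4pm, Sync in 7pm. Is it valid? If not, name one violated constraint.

The Legal can't start until after the Hiring — holds.
Sync feeds into VendorCall, so it must come first — violated.
The VendorCall can't start until after the OffsitePrep — holds.
The Hiring can't start until after the Sync — violated.
There are 3 rooms available — holds.
Sync has to happen before Legal — holds.

Invalid. The Hiring can't start until after the Sync.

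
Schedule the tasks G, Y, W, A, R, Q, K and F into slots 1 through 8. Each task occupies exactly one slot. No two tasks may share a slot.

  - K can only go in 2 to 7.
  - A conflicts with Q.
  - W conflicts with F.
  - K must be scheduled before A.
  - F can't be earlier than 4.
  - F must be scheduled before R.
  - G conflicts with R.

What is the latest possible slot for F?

7

F is available from 4; downstream work caps F at 7.
F at 7 is achievable: G in 1, Q in 6, F in 7, R in 8, K in 2, A in 3, Y in 4, W in 5.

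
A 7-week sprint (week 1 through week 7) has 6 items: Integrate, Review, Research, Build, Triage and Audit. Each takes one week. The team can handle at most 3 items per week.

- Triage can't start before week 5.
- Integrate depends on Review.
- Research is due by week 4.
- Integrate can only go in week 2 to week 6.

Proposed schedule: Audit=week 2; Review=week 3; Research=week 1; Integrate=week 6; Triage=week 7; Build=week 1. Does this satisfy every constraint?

Research is due by week 4 — holds.
The team can handle at most 3 items per week — holds.
Integrate depends on Review — holds.
Triage can't start before week 5 — holds.
Integrate can only go in week 2 to week 6 — holds.

Yes, all constraints hold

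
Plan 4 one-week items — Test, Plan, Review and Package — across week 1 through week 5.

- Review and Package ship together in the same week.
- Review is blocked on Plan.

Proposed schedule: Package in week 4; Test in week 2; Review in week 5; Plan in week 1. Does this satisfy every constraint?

Review and Package ship together in the same week — violated.
Review is blocked on Plan — holds.

No — it violates: Review and Package ship together in the same week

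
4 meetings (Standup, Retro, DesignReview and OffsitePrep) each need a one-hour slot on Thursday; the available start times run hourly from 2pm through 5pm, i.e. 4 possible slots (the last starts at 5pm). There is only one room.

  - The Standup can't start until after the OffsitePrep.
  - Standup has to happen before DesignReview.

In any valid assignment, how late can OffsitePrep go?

3pm

Downstream work caps OffsitePrep at 3pm.
OffsitePrep at 3pm is achievable: DesignReview=5pm; Retro=2pm; OffsitePrep=3pm; Standup=4pm.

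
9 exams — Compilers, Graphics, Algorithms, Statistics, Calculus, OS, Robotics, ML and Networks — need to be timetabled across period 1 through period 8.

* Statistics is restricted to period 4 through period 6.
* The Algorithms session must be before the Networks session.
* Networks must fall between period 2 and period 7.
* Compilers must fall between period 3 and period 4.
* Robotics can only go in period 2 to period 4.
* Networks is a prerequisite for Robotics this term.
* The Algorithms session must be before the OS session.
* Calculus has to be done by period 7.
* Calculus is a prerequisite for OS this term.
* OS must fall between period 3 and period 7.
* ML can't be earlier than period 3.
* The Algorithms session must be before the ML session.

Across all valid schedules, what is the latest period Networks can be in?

Networks is available from period 2; Networks's own window allows nothing later than period 7; downstream work caps Networks at period 3.
Networks at period 3 is achievable: Algorithms=period 1; Networks=period 3; Graphics=period 1; Compilers=period 3; Statistics=period 4; ML=period 3; Calculus=period 1; Robotics=period 4; OS=period 3.

period 3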